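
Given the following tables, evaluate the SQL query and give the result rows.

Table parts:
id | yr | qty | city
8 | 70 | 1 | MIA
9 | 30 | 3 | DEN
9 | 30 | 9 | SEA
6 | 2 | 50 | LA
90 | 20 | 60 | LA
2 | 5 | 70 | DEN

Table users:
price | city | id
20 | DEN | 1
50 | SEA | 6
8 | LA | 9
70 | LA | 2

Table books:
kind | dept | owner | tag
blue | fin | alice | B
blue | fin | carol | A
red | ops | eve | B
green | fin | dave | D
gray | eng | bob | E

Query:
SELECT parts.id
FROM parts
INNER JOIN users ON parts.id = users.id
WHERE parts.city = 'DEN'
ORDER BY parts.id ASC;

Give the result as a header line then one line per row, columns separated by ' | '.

== RESULT ==
parts.id
2
9

Derivation:
After JOIN users (4 rows):
parts.id | parts.yr | parts.qty | parts.city | users.price | users.city | users.id
9 | 30 | 3 | DEN | 8 | LA | 9
9 | 30 | 9 | SEA | 8 | LA | 9
6 | 2 | 50 | LA | 50 | SEA | 6
2 | 5 | 70 | DEN | 70 | LA | 2
After WHERE (2 rows):
parts.id | parts.yr | parts.qty | parts.city | users.price | users.city | users.id
9 | 30 | 3 | DEN | 8 | LA | 9
2 | 5 | 70 | DEN | 70 | LA | 2
After SELECT (2 rows):
parts.id
9
2
After ORDER BY (2 rows):
parts.id
2
9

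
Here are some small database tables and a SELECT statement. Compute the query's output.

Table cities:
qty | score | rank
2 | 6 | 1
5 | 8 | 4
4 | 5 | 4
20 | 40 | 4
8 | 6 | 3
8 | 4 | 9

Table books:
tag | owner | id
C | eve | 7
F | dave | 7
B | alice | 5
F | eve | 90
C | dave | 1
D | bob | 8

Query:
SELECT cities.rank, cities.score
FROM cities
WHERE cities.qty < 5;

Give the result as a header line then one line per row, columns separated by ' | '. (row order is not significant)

== RESULT ==
cities.rank | cities.score
1 | 6
4 | 5

Derivation:
After WHERE (2 rows):
cities.qty | cities.score | cities.rank
2 | 6 | 1
4 | 5 | 4
After SELECT (2 rows):
cities.rank | cities.score
1 | 6
4 | 5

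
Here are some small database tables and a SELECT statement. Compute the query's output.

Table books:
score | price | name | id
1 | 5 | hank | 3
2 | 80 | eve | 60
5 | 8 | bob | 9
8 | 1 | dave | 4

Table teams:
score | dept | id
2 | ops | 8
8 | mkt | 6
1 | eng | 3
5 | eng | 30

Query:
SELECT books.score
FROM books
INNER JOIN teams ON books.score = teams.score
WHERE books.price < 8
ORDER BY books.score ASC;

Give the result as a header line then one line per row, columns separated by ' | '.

After JOIN teams (4 rows):
books.score | books.price | books.name | books.id | teams.score | teams.dept | teams.id
1 | 5 | hank | 3 | 1 | eng | 3
2 | 80 | eve | 60 | 2 | ops | 8
5 | 8 | bob | 9 | 5 | eng | 30
8 | 1 | dave | 4 | 8 | mkt | 6
After WHERE (2 rows):
books.score | books.price | books.name | books.id | teams.score | teams.dept | teams.id
1 | 5 | hank | 3 | 1 | eng | 3
8 | 1 | dave | 4 | 8 | mkt | 6
After SELECT (2 rows):
books.score
1
8
After ORDER BY (2 rows):
books.score
1
8

== RESULT ==
books.score
1
8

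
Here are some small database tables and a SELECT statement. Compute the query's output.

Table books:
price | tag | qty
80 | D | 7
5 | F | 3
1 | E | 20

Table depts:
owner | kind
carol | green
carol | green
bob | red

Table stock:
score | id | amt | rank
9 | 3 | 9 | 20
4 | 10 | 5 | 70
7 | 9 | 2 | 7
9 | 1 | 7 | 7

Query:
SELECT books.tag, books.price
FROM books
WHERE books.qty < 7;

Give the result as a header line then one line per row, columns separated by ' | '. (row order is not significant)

After WHERE (1 rows):
books.price | books.tag | books.qty
5 | F | 3
After SELECT (1 rows):
books.tag | books.price
F | 5

== RESULT ==
books.tag | books.price
F | 5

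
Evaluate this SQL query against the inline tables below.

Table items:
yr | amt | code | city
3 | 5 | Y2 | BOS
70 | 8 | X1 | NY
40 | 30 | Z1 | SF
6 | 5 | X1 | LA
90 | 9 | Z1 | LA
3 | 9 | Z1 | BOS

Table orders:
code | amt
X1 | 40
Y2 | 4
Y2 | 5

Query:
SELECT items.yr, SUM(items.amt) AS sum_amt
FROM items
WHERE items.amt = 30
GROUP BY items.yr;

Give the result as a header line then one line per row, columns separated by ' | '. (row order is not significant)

== RESULT ==
items.yr | sum_amt
40 | 30

Derivation:
After WHERE (1 rows):
items.yr | items.amt | items.code | items.city
40 | 30 | Z1 | SF
After GROUP BY (1 rows):
items.yr | sum_amt
40 | 30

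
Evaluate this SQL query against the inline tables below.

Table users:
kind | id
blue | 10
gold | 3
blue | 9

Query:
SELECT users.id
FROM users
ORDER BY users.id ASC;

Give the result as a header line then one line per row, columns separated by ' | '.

After SELECT (3 rows):
users.id
10
3
9
After ORDER BY (3 rows):
users.id
3
9
10

== RESULT ==
users.id
3
9
10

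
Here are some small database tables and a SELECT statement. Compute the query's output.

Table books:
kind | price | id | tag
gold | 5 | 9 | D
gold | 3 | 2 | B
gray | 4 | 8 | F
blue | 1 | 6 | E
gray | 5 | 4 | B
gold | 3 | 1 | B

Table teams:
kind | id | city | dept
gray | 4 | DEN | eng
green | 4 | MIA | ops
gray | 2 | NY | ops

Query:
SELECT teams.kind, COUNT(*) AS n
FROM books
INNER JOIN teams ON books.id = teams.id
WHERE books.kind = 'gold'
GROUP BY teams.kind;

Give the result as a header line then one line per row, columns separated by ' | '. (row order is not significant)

After JOIN teams (3 rows):
books.kind | books.price | books.id | books.tag | teams.kind | teams.id | teams.city | teams.dept
gold | 3 | 2 | B | gray | 2 | NY | ops
gray | 5 | 4 | B | gray | 4 | DEN | eng
gray | 5 | 4 | B | green | 4 | MIA | ops
After WHERE (1 rows):
books.kind | books.price | books.id | books.tag | teams.kind | teams.id | teams.city | teams.dept
gold | 3 | 2 | B | gray | 2 | NY | ops
After GROUP BY (1 rows):
teams.kind | n
gray | 1

== RESULT ==
teams.kind | n
gray | 1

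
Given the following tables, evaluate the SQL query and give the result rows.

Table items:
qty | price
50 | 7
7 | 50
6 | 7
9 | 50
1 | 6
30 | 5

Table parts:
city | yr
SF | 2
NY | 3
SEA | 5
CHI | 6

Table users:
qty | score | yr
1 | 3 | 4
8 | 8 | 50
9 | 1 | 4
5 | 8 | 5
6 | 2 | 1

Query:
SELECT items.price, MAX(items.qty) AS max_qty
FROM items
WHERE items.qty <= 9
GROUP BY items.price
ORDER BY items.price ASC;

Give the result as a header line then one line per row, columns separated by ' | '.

== RESULT ==
items.price | max_qty
6 | 1
7 | 6
50 | 9

Derivation:
After WHERE (4 rows):
items.qty | items.price
7 | 50
6 | 7
9 | 50
1 | 6
After GROUP BY (3 rows):
items.price | max_qty
50 | 9
7 | 6
6 | 1
After ORDER BY (3 rows):
items.price | max_qty
6 | 1
7 | 6
50 | 9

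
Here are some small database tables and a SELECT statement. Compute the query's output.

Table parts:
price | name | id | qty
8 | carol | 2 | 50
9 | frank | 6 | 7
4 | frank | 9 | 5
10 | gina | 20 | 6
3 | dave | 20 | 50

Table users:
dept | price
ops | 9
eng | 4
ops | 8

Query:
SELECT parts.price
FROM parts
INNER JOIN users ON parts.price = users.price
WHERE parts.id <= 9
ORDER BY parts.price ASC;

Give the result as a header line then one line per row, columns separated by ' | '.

After JOIN users (3 rows):
parts.price | parts.name | parts.id | parts.qty | users.dept | users.price
8 | carol | 2 | 50 | ops | 8
9 | frank | 6 | 7 | ops | 9
4 | frank | 9 | 5 | eng | 4
After WHERE (3 rows):
parts.price | parts.name | parts.id | parts.qty | users.dept | users.price
8 | carol | 2 | 50 | ops | 8
9 | frank | 6 | 7 | ops | 9
4 | frank | 9 | 5 | eng | 4
After SELECT (3 rows):
parts.price
8
9
4
After ORDER BY (3 rows):
parts.price
4
8
9

== RESULT ==
parts.price
4
8
9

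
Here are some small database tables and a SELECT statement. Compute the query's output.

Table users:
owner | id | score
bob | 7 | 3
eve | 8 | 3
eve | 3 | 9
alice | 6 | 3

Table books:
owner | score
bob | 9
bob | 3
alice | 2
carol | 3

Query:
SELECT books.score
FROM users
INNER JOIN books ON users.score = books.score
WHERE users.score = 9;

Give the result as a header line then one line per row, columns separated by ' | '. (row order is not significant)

After JOIN books (7 rows):
users.owner | users.id | users.score | books.owner | books.score
bob | 7 | 3 | bob | 3
bob | 7 | 3 | carol | 3
eve | 8 | 3 | bob | 3
eve | 8 | 3 | carol | 3
eve | 3 | 9 | bob | 9
alice | 6 | 3 | bob | 3
alice | 6 | 3 | carol | 3
After WHERE (1 rows):
users.owner | users.id | users.score | books.owner | books.score
eve | 3 | 9 | bob | 9
After SELECT (1 rows):
books.score
9

== RESULT ==
books.score
9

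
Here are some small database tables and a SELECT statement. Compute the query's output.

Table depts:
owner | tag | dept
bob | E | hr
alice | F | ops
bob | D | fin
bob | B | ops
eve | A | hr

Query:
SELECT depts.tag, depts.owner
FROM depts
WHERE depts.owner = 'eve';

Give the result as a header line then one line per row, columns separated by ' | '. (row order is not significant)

After WHERE (1 rows):
depts.owner | depts.tag | depts.dept
eve | A | hr
After SELECT (1 rows):
depts.tag | depts.owner
A | eve

== RESULT ==
depts.tag | depts.owner
A | eve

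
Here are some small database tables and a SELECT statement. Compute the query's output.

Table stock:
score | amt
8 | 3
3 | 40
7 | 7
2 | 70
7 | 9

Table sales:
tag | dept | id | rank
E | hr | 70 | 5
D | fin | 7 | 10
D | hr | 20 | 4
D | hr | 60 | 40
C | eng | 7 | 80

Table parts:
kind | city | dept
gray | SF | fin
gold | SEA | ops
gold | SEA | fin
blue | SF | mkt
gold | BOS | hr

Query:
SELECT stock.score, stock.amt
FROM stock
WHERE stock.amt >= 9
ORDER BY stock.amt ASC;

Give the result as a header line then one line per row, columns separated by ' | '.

After WHERE (3 rows):
stock.score | stock.amt
3 | 40
2 | 70
7 | 9
After SELECT (3 rows):
stock.score | stock.amt
3 | 40
2 | 70
7 | 9
After ORDER BY (3 rows):
stock.score | stock.amt
7 | 9
3 | 40
2 | 70

== RESULT ==
stock.score | stock.amt
7 | 9
3 | 40
2 | 70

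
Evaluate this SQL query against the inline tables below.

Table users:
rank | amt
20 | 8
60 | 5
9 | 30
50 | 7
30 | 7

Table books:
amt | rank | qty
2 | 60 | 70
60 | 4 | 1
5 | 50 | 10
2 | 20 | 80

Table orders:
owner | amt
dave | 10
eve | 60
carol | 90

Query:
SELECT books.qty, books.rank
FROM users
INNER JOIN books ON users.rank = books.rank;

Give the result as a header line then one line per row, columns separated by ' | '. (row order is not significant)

After JOIN books (3 rows):
users.rank | users.amt | books.amt | books.rank | books.qty
20 | 8 | 2 | 20 | 80
60 | 5 | 2 | 60 | 70
50 | 7 | 5 | 50 | 10
After SELECT (3 rows):
books.qty | books.rank
80 | 20
70 | 60
10 | 50

== RESULT ==
books.qty | books.rank
80 | 20
70 | 60
10 | 50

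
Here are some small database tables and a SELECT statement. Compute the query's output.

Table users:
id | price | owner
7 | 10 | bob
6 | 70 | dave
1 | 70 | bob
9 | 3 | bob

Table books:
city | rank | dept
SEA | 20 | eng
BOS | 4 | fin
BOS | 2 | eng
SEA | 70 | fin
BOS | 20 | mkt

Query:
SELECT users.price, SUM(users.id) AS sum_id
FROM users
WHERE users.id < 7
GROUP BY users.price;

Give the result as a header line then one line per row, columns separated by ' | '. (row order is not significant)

== RESULT ==
users.price | sum_id
70 | 7

Derivation:
After WHERE (2 rows):
users.id | users.price | users.owner
6 | 70 | dave
1 | 70 | bob
After GROUP BY (1 rows):
users.price | sum_id
70 | 7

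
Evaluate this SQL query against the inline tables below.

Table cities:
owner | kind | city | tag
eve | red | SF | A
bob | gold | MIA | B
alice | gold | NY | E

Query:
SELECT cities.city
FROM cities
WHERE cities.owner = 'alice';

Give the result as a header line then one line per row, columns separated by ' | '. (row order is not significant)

After WHERE (1 rows):
cities.owner | cities.kind | cities.city | cities.tag
alice | gold | NY | E
After SELECT (1 rows):
cities.city
NY

== RESULT ==
cities.city
NY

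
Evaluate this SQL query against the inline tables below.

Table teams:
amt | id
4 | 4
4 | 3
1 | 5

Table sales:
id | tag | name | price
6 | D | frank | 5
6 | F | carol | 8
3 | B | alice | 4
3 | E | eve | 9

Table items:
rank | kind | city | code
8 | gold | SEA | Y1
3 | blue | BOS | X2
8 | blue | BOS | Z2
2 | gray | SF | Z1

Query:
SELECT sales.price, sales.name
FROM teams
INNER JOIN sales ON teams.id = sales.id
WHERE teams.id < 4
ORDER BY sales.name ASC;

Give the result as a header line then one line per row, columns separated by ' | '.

== RESULT ==
sales.price | sales.name
4 | alice
9 | eve

Derivation:
After JOIN sales (2 rows):
teams.amt | teams.id | sales.id | sales.tag | sales.name | sales.price
4 | 3 | 3 | B | alice | 4
4 | 3 | 3 | E | eve | 9
After WHERE (2 rows):
teams.amt | teams.id | sales.id | sales.tag | sales.name | sales.price
4 | 3 | 3 | B | alice | 4
4 | 3 | 3 | E | eve | 9
After SELECT (2 rows):
sales.price | sales.name
4 | alice
9 | eve
After ORDER BY (2 rows):
sales.price | sales.name
4 | alice
9 | eve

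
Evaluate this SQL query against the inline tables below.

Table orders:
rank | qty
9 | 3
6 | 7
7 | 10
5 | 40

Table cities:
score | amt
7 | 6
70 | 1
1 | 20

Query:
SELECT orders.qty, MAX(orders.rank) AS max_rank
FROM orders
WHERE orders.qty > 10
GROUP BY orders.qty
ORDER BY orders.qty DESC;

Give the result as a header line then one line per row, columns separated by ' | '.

After WHERE (1 rows):
orders.rank | orders.qty
5 | 40
After GROUP BY (1 rows):
orders.qty | max_rank
40 | 5
After ORDER BY (1 rows):
orders.qty | max_rank
40 | 5

== RESULT ==
orders.qty | max_rank
40 | 5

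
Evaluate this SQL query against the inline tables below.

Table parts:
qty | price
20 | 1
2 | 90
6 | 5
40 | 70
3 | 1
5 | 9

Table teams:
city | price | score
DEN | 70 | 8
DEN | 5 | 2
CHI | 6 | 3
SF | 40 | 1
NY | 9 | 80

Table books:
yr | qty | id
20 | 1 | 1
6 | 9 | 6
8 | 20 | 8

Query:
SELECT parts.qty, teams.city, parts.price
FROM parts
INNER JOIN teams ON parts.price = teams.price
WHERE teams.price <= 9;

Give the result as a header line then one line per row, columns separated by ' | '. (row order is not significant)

After JOIN teams (3 rows):
parts.qty | parts.price | teams.city | teams.price | teams.score
6 | 5 | DEN | 5 | 2
40 | 70 | DEN | 70 | 8
5 | 9 | NY | 9 | 80
After WHERE (2 rows):
parts.qty | parts.price | teams.city | teams.price | teams.score
6 | 5 | DEN | 5 | 2
5 | 9 | NY | 9 | 80
After SELECT (2 rows):
parts.qty | teams.city | parts.price
6 | DEN | 5
5 | NY | 9

== RESULT ==
parts.qty | teams.city | parts.price
6 | DEN | 5
5 | NY | 9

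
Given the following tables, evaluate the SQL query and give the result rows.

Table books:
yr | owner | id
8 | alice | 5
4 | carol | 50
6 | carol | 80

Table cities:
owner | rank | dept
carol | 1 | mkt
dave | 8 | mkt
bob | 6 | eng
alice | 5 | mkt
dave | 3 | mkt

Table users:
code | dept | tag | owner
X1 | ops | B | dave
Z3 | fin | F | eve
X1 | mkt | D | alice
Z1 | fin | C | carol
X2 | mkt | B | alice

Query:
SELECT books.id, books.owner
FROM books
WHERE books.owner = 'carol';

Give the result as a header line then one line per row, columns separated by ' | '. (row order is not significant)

After WHERE (2 rows):
books.yr | books.owner | books.id
4 | carol | 50
6 | carol | 80
After SELECT (2 rows):
books.id | books.owner
50 | carol
80 | carol

== RESULT ==
books.id | books.owner
50 | carol
80 | carol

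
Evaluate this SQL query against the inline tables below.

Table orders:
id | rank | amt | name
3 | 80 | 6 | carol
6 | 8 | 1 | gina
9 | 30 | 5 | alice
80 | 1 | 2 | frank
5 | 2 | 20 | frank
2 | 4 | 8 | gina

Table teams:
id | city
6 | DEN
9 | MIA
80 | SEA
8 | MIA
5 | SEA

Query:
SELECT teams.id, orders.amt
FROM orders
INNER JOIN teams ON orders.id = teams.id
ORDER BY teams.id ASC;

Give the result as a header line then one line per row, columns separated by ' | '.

== RESULT ==
teams.id | orders.amt
5 | 20
6 | 1
9 | 5
80 | 2

Derivation:
After JOIN teams (4 rows):
orders.id | orders.rank | orders.amt | orders.name | teams.id | teams.city
6 | 8 | 1 | gina | 6 | DEN
9 | 30 | 5 | alice | 9 | MIA
80 | 1 | 2 | frank | 80 | SEA
5 | 2 | 20 | frank | 5 | SEA
After SELECT (4 rows):
teams.id | orders.amt
6 | 1
9 | 5
80 | 2
5 | 20
After ORDER BY (4 rows):
teams.id | orders.amt
5 | 20
6 | 1
9 | 5
80 | 2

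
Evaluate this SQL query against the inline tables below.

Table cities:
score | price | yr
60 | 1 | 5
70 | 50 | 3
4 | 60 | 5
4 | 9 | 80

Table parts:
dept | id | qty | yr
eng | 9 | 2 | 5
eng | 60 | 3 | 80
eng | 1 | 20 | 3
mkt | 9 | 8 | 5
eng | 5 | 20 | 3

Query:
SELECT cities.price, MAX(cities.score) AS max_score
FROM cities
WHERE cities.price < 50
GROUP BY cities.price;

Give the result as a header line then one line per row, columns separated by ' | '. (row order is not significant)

== RESULT ==
cities.price | max_score
1 | 60
9 | 4

Derivation:
After WHERE (2 rows):
cities.score | cities.price | cities.yr
60 | 1 | 5
4 | 9 | 80
After GROUP BY (2 rows):
cities.price | max_score
1 | 60
9 | 4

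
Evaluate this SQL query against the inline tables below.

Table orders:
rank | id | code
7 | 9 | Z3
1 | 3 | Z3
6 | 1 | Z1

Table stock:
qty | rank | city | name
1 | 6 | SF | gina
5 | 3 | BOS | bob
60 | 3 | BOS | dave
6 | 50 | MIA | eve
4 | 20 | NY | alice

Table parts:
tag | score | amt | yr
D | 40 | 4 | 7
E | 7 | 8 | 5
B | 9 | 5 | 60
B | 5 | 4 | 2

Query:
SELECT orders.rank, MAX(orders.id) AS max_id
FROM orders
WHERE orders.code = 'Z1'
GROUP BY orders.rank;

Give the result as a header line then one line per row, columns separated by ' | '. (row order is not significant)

After WHERE (1 rows):
orders.rank | orders.id | orders.code
6 | 1 | Z1
After GROUP BY (1 rows):
orders.rank | max_id
6 | 1

== RESULT ==
orders.rank | max_id
6 | 1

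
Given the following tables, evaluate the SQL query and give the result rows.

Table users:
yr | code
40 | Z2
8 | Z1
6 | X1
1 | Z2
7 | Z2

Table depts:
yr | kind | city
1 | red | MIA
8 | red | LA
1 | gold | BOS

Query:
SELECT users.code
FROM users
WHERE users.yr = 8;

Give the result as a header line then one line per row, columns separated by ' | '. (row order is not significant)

After WHERE (1 rows):
users.yr | users.code
8 | Z1
After SELECT (1 rows):
users.code
Z1

== RESULT ==
users.code
Z1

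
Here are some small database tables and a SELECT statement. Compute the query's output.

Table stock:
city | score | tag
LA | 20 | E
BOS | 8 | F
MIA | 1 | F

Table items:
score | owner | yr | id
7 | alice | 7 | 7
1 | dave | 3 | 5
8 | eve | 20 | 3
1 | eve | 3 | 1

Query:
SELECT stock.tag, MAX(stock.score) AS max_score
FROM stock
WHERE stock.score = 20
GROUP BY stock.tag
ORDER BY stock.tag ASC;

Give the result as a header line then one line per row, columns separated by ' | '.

After WHERE (1 rows):
stock.city | stock.score | stock.tag
LA | 20 | E
After GROUP BY (1 rows):
stock.tag | max_score
E | 20
After ORDER BY (1 rows):
stock.tag | max_score
E | 20

== RESULT ==
stock.tag | max_score
E | 20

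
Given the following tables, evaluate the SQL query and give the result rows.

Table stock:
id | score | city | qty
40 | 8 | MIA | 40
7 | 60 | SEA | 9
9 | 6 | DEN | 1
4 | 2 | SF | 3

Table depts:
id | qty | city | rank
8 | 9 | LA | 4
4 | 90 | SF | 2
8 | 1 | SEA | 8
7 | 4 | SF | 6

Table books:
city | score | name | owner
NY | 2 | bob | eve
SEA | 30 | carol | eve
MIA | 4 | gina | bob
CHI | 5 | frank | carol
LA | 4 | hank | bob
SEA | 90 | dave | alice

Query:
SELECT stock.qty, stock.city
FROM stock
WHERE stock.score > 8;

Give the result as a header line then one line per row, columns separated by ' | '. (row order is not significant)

== RESULT ==
stock.qty | stock.city
9 | SEA

Derivation:
After WHERE (1 rows):
stock.id | stock.score | stock.city | stock.qty
7 | 60 | SEA | 9
After SELECT (1 rows):
stock.qty | stock.city
9 | SEA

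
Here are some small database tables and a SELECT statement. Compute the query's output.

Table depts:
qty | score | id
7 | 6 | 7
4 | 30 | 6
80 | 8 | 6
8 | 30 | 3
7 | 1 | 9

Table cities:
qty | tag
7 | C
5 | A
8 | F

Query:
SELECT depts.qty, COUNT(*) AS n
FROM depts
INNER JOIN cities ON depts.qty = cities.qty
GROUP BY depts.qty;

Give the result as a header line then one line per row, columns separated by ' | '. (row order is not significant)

== RESULT ==
depts.qty | n
7 | 2
8 | 1

Derivation:
After JOIN cities (3 rows):
depts.qty | depts.score | depts.id | cities.qty | cities.tag
7 | 6 | 7 | 7 | C
8 | 30 | 3 | 8 | F
7 | 1 | 9 | 7 | C
After GROUP BY (2 rows):
depts.qty | n
7 | 2
8 | 1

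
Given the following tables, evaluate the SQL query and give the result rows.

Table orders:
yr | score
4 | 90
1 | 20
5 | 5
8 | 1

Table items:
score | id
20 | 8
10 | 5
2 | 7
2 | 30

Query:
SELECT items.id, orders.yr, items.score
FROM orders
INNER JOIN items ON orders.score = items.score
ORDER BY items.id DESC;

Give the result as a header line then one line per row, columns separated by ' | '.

After JOIN items (1 rows):
orders.yr | orders.score | items.score | items.id
1 | 20 | 20 | 8
After SELECT (1 rows):
items.id | orders.yr | items.score
8 | 1 | 20
After ORDER BY (1 rows):
items.id | orders.yr | items.score
8 | 1 | 20

== RESULT ==
items.id | orders.yr | items.score
8 | 1 | 20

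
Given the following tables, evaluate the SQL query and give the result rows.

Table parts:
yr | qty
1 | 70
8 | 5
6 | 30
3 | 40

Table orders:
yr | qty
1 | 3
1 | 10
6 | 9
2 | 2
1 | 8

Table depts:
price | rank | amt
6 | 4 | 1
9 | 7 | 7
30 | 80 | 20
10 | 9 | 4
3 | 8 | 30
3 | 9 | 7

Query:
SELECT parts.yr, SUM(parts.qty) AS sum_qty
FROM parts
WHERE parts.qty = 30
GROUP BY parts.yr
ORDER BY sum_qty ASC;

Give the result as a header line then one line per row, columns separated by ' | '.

After WHERE (1 rows):
parts.yr | parts.qty
6 | 30
After GROUP BY (1 rows):
parts.yr | sum_qty
6 | 30
After ORDER BY (1 rows):
parts.yr | sum_qty
6 | 30

== RESULT ==
parts.yr | sum_qty
6 | 30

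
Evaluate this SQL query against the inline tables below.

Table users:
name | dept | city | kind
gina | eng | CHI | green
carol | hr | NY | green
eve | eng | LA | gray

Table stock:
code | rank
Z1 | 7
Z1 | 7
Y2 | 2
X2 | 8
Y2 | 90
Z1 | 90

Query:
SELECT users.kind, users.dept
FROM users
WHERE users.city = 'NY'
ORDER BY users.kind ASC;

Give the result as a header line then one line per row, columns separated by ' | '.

== RESULT ==
users.kind | users.dept
green | hr

Derivation:
After WHERE (1 rows):
users.name | users.dept | users.city | users.kind
carol | hr | NY | green
After SELECT (1 rows):
users.kind | users.dept
green | hr
After ORDER BY (1 rows):
users.kind | users.dept
green | hr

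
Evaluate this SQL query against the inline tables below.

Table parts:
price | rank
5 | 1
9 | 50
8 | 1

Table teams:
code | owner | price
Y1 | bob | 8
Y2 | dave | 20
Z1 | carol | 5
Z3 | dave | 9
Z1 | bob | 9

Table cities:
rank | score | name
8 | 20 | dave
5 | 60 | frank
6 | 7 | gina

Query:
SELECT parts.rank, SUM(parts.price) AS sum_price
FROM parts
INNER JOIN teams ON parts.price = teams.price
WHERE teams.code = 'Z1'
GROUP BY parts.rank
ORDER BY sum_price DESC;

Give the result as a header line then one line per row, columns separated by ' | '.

After JOIN teams (4 rows):
parts.price | parts.rank | teams.code | teams.owner | teams.price
5 | 1 | Z1 | carol | 5
9 | 50 | Z3 | dave | 9
9 | 50 | Z1 | bob | 9
8 | 1 | Y1 | bob | 8
After WHERE (2 rows):
parts.price | parts.rank | teams.code | teams.owner | teams.price
5 | 1 | Z1 | carol | 5
9 | 50 | Z1 | bob | 9
After GROUP BY (2 rows):
parts.rank | sum_price
1 | 5
50 | 9
After ORDER BY (2 rows):
parts.rank | sum_price
50 | 9
1 | 5

== RESULT ==
parts.rank | sum_price
50 | 9
1 | 5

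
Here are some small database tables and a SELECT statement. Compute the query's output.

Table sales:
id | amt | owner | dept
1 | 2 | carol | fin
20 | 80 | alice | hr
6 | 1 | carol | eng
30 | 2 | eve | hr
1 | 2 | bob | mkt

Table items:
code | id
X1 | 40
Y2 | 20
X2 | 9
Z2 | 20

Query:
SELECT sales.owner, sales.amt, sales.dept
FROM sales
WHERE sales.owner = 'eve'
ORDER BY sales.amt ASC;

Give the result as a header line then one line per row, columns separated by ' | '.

== RESULT ==
sales.owner | sales.amt | sales.dept
eve | 2 | hr

Derivation:
After WHERE (1 rows):
sales.id | sales.amt | sales.owner | sales.dept
30 | 2 | eve | hr
After SELECT (1 rows):
sales.owner | sales.amt | sales.dept
eve | 2 | hr
After ORDER BY (1 rows):
sales.owner | sales.amt | sales.dept
eve | 2 | hr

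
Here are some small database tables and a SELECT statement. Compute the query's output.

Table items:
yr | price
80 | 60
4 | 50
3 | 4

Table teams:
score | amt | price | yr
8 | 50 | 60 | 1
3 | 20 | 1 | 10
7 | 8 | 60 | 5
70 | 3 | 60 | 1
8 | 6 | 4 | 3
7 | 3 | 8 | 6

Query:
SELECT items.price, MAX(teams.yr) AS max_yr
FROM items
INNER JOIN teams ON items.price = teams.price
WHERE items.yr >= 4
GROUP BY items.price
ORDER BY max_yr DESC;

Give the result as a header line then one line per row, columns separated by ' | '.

After JOIN teams (4 rows):
items.yr | items.price | teams.score | teams.amt | teams.price | teams.yr
80 | 60 | 8 | 50 | 60 | 1
80 | 60 | 7 | 8 | 60 | 5
80 | 60 | 70 | 3 | 60 | 1
3 | 4 | 8 | 6 | 4 | 3
After WHERE (3 rows):
items.yr | items.price | teams.score | teams.amt | teams.price | teams.yr
80 | 60 | 8 | 50 | 60 | 1
80 | 60 | 7 | 8 | 60 | 5
80 | 60 | 70 | 3 | 60 | 1
After GROUP BY (1 rows):
items.price | max_yr
60 | 5
After ORDER BY (1 rows):
items.price | max_yr
60 | 5

== RESULT ==
items.price | max_yr
60 | 5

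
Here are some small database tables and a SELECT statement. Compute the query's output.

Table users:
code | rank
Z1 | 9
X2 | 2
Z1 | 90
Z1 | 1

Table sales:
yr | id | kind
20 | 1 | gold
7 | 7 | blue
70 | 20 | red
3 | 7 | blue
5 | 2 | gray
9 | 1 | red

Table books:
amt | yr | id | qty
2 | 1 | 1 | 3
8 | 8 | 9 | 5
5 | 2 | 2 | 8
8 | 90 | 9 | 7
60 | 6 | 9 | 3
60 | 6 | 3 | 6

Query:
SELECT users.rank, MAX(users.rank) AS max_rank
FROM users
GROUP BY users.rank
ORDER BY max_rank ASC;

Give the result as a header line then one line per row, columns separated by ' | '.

After GROUP BY (4 rows):
users.rank | max_rank
9 | 9
2 | 2
90 | 90
1 | 1
After ORDER BY (4 rows):
users.rank | max_rank
1 | 1
2 | 2
9 | 9
90 | 90

== RESULT ==
users.rank | max_rank
1 | 1
2 | 2
9 | 9
90 | 90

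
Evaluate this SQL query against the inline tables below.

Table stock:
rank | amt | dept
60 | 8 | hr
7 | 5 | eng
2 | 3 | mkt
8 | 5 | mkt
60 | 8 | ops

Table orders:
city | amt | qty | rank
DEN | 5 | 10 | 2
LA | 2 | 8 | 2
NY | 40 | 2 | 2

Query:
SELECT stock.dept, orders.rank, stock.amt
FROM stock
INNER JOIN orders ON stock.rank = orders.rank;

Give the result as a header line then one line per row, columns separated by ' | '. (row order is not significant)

== RESULT ==
stock.dept | orders.rank | stock.amt
mkt | 2 | 3
mkt | 2 | 3
mkt | 2 | 3

Derivation:
After JOIN orders (3 rows):
stock.rank | stock.amt | stock.dept | orders.city | orders.amt | orders.qty | orders.rank
2 | 3 | mkt | DEN | 5 | 10 | 2
2 | 3 | mkt | LA | 2 | 8 | 2
2 | 3 | mkt | NY | 40 | 2 | 2
After SELECT (3 rows):
stock.dept | orders.rank | stock.amt
mkt | 2 | 3
mkt | 2 | 3
mkt | 2 | 3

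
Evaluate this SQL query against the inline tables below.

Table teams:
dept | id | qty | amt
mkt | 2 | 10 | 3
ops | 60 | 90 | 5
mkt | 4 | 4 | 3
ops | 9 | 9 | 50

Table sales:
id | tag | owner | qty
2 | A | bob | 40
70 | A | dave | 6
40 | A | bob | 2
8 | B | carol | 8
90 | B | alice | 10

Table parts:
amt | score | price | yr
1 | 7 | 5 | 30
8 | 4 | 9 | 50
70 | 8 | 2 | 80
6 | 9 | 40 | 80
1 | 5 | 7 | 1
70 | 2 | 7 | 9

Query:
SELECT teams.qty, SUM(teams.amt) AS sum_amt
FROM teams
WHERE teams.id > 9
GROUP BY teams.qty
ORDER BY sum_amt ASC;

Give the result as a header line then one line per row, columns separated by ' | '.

After WHERE (1 rows):
teams.dept | teams.id | teams.qty | teams.amt
ops | 60 | 90 | 5
After GROUP BY (1 rows):
teams.qty | sum_amt
90 | 5
After ORDER BY (1 rows):
teams.qty | sum_amt
90 | 5

== RESULT ==
teams.qty | sum_amt
90 | 5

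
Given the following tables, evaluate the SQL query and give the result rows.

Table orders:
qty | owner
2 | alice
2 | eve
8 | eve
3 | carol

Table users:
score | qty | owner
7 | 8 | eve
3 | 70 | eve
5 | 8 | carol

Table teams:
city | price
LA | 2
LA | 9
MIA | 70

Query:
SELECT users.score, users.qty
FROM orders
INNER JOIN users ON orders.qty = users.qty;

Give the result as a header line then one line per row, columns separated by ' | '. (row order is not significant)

After JOIN users (2 rows):
orders.qty | orders.owner | users.score | users.qty | users.owner
8 | eve | 7 | 8 | eve
8 | eve | 5 | 8 | carol
After SELECT (2 rows):
users.score | users.qty
7 | 8
5 | 8

== RESULT ==
users.score | users.qty
7 | 8
5 | 8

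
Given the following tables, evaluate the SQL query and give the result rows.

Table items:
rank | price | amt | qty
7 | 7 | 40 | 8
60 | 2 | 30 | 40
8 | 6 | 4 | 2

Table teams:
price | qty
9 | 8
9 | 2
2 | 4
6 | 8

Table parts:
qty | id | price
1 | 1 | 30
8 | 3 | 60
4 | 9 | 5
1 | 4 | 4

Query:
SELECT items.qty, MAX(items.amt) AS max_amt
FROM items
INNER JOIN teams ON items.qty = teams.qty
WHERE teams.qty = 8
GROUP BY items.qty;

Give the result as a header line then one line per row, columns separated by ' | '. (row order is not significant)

== RESULT ==
items.qty | max_amt
8 | 40

Derivation:
After JOIN teams (3 rows):
items.rank | items.price | items.amt | items.qty | teams.price | teams.qty
7 | 7 | 40 | 8 | 9 | 8
7 | 7 | 40 | 8 | 6 | 8
8 | 6 | 4 | 2 | 9 | 2
After WHERE (2 rows):
items.rank | items.price | items.amt | items.qty | teams.price | teams.qty
7 | 7 | 40 | 8 | 9 | 8
7 | 7 | 40 | 8 | 6 | 8
After GROUP BY (1 rows):
items.qty | max_amt
8 | 40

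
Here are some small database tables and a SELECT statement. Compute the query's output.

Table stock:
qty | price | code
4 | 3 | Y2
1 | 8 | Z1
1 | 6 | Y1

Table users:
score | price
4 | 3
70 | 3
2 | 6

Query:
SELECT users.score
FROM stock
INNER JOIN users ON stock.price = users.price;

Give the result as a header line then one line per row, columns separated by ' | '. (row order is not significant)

After JOIN users (3 rows):
stock.qty | stock.price | stock.code | users.score | users.price
4 | 3 | Y2 | 4 | 3
4 | 3 | Y2 | 70 | 3
1 | 6 | Y1 | 2 | 6
After SELECT (3 rows):
users.score
4
70
2

== RESULT ==
users.score
4
70
2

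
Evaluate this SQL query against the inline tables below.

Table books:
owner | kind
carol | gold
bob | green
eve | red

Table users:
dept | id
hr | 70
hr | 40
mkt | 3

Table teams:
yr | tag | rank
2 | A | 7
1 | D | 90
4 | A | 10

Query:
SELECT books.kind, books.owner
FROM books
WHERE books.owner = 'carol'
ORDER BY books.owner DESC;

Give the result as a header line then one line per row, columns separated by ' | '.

== RESULT ==
books.kind | books.owner
gold | carol

Derivation:
After WHERE (1 rows):
books.owner | books.kind
carol | gold
After SELECT (1 rows):
books.kind | books.owner
gold | carol
After ORDER BY (1 rows):
books.kind | books.owner
gold | carol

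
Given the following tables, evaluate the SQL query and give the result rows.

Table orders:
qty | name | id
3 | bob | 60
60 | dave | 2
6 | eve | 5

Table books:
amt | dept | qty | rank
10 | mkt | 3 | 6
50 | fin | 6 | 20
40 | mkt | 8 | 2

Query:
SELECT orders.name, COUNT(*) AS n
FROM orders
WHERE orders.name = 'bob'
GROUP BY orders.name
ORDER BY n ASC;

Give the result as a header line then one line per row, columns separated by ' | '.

After WHERE (1 rows):
orders.qty | orders.name | orders.id
3 | bob | 60
After GROUP BY (1 rows):
orders.name | n
bob | 1
After ORDER BY (1 rows):
orders.name | n
bob | 1

== RESULT ==
orders.name | n
bob | 1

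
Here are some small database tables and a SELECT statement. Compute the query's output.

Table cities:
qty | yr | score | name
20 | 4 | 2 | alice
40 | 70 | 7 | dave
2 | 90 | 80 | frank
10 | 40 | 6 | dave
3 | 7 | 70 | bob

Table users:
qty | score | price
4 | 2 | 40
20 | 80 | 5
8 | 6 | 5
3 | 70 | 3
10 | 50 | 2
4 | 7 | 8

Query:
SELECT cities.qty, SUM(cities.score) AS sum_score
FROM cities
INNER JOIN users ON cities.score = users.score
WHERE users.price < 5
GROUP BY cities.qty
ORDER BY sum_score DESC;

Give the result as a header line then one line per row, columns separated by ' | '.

== RESULT ==
cities.qty | sum_score
3 | 70

Derivation:
After JOIN users (5 rows):
cities.qty | cities.yr | cities.score | cities.name | users.qty | users.score | users.price
20 | 4 | 2 | alice | 4 | 2 | 40
40 | 70 | 7 | dave | 4 | 7 | 8
2 | 90 | 80 | frank | 20 | 80 | 5
10 | 40 | 6 | dave | 8 | 6 | 5
3 | 7 | 70 | bob | 3 | 70 | 3
After WHERE (1 rows):
cities.qty | cities.yr | cities.score | cities.name | users.qty | users.score | users.price
3 | 7 | 70 | bob | 3 | 70 | 3
After GROUP BY (1 rows):
cities.qty | sum_score
3 | 70
After ORDER BY (1 rows):
cities.qty | sum_score
3 | 70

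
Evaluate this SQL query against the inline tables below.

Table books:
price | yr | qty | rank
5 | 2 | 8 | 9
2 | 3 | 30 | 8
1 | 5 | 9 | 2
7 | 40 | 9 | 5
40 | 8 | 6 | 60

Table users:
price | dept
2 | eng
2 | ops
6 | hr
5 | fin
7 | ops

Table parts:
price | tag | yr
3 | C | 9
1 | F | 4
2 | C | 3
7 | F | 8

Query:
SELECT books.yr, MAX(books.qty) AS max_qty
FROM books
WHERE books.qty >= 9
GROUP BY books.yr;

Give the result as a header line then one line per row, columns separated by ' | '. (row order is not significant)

== RESULT ==
books.yr | max_qty
3 | 30
5 | 9
40 | 9

Derivation:
After WHERE (3 rows):
books.price | books.yr | books.qty | books.rank
2 | 3 | 30 | 8
1 | 5 | 9 | 2
7 | 40 | 9 | 5
After GROUP BY (3 rows):
books.yr | max_qty
3 | 30
5 | 9
40 | 9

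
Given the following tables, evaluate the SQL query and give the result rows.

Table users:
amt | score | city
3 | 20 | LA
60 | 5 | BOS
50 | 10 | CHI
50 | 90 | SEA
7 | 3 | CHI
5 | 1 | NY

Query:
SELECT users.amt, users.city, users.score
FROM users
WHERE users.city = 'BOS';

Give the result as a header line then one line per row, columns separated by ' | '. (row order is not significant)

== RESULT ==
users.amt | users.city | users.score
60 | BOS | 5

Derivation:
After WHERE (1 rows):
users.amt | users.score | users.city
60 | 5 | BOS
After SELECT (1 rows):
users.amt | users.city | users.score
60 | BOS | 5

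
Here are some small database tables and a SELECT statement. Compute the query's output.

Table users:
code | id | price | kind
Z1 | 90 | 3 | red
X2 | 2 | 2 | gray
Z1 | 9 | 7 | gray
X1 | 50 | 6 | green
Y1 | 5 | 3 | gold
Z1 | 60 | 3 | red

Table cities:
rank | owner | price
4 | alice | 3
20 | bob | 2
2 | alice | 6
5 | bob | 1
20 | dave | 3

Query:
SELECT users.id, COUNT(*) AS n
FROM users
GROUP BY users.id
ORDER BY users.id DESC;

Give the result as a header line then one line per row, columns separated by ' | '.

== RESULT ==
users.id | n
90 | 1
60 | 1
50 | 1
9 | 1
5 | 1
2 | 1

Derivation:
After GROUP BY (6 rows):
users.id | n
90 | 1
2 | 1
9 | 1
50 | 1
5 | 1
60 | 1
After ORDER BY (6 rows):
users.id | n
90 | 1
60 | 1
50 | 1
9 | 1
5 | 1
2 | 1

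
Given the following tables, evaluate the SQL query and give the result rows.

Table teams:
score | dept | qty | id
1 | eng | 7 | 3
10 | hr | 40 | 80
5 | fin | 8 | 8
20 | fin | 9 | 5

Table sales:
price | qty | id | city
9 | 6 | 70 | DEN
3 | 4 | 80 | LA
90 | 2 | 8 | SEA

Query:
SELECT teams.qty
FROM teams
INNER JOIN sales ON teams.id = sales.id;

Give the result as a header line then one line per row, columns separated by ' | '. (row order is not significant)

After JOIN sales (2 rows):
teams.score | teams.dept | teams.qty | teams.id | sales.price | sales.qty | sales.id | sales.city
10 | hr | 40 | 80 | 3 | 4 | 80 | LA
5 | fin | 8 | 8 | 90 | 2 | 8 | SEA
After SELECT (2 rows):
teams.qty
40
8

== RESULT ==
teams.qty
40
8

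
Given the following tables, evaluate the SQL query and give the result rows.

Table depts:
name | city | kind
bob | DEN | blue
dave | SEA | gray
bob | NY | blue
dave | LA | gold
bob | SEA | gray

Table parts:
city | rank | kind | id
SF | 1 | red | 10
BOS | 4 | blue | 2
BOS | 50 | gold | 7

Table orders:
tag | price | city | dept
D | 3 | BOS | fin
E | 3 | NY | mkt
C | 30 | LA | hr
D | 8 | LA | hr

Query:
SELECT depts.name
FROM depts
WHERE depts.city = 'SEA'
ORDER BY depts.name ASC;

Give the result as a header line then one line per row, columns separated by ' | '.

After WHERE (2 rows):
depts.name | depts.city | depts.kind
dave | SEA | gray
bob | SEA | gray
After SELECT (2 rows):
depts.name
dave
bob
After ORDER BY (2 rows):
depts.name
bob
dave

== RESULT ==
depts.name
bob
dave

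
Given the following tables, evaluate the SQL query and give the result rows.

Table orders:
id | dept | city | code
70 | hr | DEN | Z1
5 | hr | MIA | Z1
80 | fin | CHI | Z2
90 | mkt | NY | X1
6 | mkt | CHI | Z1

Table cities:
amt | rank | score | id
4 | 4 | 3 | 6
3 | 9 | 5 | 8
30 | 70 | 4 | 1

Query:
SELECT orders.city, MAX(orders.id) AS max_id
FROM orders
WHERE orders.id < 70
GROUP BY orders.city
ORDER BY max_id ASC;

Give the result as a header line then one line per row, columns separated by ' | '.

After WHERE (2 rows):
orders.id | orders.dept | orders.city | orders.code
5 | hr | MIA | Z1
6 | mkt | CHI | Z1
After GROUP BY (2 rows):
orders.city | max_id
MIA | 5
CHI | 6
After ORDER BY (2 rows):
orders.city | max_id
MIA | 5
CHI | 6

== RESULT ==
orders.city | max_id
MIA | 5
CHI | 6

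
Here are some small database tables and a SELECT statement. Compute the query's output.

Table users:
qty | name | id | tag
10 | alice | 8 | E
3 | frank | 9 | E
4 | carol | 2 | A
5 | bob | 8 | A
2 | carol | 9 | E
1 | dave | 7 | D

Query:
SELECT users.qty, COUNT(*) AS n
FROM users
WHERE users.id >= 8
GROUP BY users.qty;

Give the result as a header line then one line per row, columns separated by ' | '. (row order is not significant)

== RESULT ==
users.qty | n
10 | 1
3 | 1
5 | 1
2 | 1

Derivation:
After WHERE (4 rows):
users.qty | users.name | users.id | users.tag
10 | alice | 8 | E
3 | frank | 9 | E
5 | bob | 8 | A
2 | carol | 9 | E
After GROUP BY (4 rows):
users.qty | n
10 | 1
3 | 1
5 | 1
2 | 1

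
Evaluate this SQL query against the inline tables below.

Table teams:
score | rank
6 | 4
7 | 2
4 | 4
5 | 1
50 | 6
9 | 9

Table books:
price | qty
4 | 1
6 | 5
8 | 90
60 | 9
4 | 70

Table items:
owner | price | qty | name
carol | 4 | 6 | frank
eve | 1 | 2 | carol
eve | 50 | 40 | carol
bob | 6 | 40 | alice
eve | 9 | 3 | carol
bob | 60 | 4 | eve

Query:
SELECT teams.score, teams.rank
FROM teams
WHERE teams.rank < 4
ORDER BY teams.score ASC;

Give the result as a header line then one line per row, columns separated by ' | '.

== RESULT ==
teams.score | teams.rank
5 | 1
7 | 2

Derivation:
After WHERE (2 rows):
teams.score | teams.rank
7 | 2
5 | 1
After SELECT (2 rows):
teams.score | teams.rank
7 | 2
5 | 1
After ORDER BY (2 rows):
teams.score | teams.rank
5 | 1
7 | 2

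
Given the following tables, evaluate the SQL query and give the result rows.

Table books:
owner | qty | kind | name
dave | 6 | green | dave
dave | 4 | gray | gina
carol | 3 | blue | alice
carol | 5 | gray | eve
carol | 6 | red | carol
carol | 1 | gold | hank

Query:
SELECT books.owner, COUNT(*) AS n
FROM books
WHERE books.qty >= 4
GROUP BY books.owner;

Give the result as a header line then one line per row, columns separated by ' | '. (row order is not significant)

After WHERE (4 rows):
books.owner | books.qty | books.kind | books.name
dave | 6 | green | dave
dave | 4 | gray | gina
carol | 5 | gray | eve
carol | 6 | red | carol
After GROUP BY (2 rows):
books.owner | n
dave | 2
carol | 2

== RESULT ==
books.owner | n
dave | 2
carol | 2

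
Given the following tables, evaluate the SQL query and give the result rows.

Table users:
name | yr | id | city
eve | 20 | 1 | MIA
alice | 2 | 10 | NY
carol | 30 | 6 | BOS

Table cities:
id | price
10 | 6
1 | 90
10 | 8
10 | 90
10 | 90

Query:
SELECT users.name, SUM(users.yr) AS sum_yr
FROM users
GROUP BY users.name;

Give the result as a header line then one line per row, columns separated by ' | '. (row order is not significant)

== RESULT ==
users.name | sum_yr
eve | 20
alice | 2
carol | 30

Derivation:
After GROUP BY (3 rows):
users.name | sum_yr
eve | 20
alice | 2
carol | 30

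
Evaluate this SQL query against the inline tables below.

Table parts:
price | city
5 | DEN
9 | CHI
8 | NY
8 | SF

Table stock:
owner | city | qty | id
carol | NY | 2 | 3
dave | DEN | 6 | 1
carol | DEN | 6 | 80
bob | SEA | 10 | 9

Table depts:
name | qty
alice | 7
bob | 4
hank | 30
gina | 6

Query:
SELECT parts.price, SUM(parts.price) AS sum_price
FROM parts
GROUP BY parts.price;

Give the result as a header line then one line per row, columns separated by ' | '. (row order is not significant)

After GROUP BY (3 rows):
parts.price | sum_price
5 | 5
9 | 9
8 | 16

== RESULT ==
parts.price | sum_price
5 | 5
9 | 9
8 | 16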